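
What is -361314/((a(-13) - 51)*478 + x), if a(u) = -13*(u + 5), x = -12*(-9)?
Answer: -180657/12721 ≈ -14.201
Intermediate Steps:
x = 108
a(u) = -65 - 13*u (a(u) = -13*(5 + u) = -65 - 13*u)
-361314/((a(-13) - 51)*478 + x) = -361314/(((-65 - 13*(-13)) - 51)*478 + 108) = -361314/(((-65 + 169) - 51)*478 + 108) = -361314/((104 - 51)*478 + 108) = -361314/(53*478 + 108) = -361314/(25334 + 108) = -361314/25442 = -361314*1/25442 = -180657/12721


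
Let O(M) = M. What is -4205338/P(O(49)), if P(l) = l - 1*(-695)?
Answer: -2102669/372 ≈ -5652.3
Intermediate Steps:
P(l) = 695 + l (P(l) = l + 695 = 695 + l)
-4205338/P(O(49)) = -4205338/(695 + 49) = -4205338/744 = -4205338*1/744 = -2102669/372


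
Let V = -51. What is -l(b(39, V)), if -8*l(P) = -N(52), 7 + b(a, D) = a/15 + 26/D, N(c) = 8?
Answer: -1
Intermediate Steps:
b(a, D) = -7 + 26/D + a/15 (b(a, D) = -7 + (a/15 + 26/D) = -7 + (26/D + a/15) = -7 + 26/D + a/15)
l(P) = 1 (l(P) = -(-1)*8/8 = -⅛*(-8) = 1)
-l(b(39, V)) = -1*1 = -1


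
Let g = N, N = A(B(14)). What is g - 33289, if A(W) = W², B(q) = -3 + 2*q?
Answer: -32664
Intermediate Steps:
N = 625 (N = (-3 + 2*14)² = (-3 + 28)² = 25² = 625)
g = 625
g - 33289 = 625 - 33289 = -32664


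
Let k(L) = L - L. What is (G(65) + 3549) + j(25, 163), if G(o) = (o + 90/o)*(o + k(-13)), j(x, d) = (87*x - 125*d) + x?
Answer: -10311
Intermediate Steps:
k(L) = 0
j(x, d) = -125*d + 88*x (j(x, d) = (-125*d + 87*x) + x = -125*d + 88*x)
G(o) = o*(o + 90/o) (G(o) = (o + 90/o)*(o + 0) = (o + 90/o)*o = o*(o + 90/o))
(G(65) + 3549) + j(25, 163) = ((90 + 65²) + 3549) + (-125*163 + 88*25) = ((90 + 4225) + 3549) + (-20375 + 2200) = (4315 + 3549) - 18175 = 7864 - 18175 = -10311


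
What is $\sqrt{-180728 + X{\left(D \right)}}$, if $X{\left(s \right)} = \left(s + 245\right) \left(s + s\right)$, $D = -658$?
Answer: $2 \sqrt{90695} \approx 602.31$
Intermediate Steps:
$X{\left(s \right)} = 2 s \left(245 + s\right)$ ($X{\left(s \right)} = \left(245 + s\right) 2 s = 2 s \left(245 + s\right)$)
$\sqrt{-180728 + X{\left(D \right)}} = \sqrt{-180728 + 2 \left(-658\right) \left(245 - 658\right)} = \sqrt{-180728 + 2 \left(-658\right) \left(-413\right)} = \sqrt{-180728 + 543508} = \sqrt{362780} = 2 \sqrt{90695}$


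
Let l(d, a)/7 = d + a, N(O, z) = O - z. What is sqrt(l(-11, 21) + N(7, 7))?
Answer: sqrt(70) ≈ 8.3666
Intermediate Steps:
l(d, a) = 7*a + 7*d (l(d, a) = 7*(d + a) = 7*(a + d) = 7*a + 7*d)
sqrt(l(-11, 21) + N(7, 7)) = sqrt((7*21 + 7*(-11)) + (7 - 1*7)) = sqrt((147 - 77) + (7 - 7)) = sqrt(70 + 0) = sqrt(70)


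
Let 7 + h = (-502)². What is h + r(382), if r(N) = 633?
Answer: 252630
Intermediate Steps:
h = 251997 (h = -7 + (-502)² = -7 + 252004 = 251997)
h + r(382) = 251997 + 633 = 252630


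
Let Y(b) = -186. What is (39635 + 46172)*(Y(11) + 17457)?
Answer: 1481972697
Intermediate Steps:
(39635 + 46172)*(Y(11) + 17457) = (39635 + 46172)*(-186 + 17457) = 85807*17271 = 1481972697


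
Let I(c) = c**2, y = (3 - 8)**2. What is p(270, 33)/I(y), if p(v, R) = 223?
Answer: 223/625 ≈ 0.35680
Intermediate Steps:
y = 25 (y = (-5)**2 = 25)
p(270, 33)/I(y) = 223/(25**2) = 223/625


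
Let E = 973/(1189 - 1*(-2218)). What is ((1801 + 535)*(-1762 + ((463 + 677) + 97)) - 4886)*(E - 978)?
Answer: 4101503549878/3407 ≈ 1.2038e+9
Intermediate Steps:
E = 973/3407 (E = 973/(1189 + 2218) = 973/3407 ≈ 0.28559)
((1801 + 535)*(-1762 + ((463 + 677) + 97)) - 4886)*(E - 978) = ((1801 + 535)*(-1762 + ((463 + 677) + 97)) - 4886)*(973/3407 - 978) = (2336*(-1762 + (1140 + 97)) - 4886)*(-3331073/3407) = (2336*(-1762 + 1237) - 4886)*(-3331073/3407) = (2336*(-525) - 4886)*(-3331073/3407) = (-1226400 - 4886)*(-3331073/3407) = -1231286*(-3331073/3407) = 4101503549878/3407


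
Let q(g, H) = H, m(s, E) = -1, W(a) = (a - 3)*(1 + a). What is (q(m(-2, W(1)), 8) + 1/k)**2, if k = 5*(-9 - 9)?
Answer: 516961/8100 ≈ 63.822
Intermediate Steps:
W(a) = (1 + a)*(-3 + a) (W(a) = (-3 + a)*(1 + a) = (1 + a)*(-3 + a))
k = -90 (k = 5*(-18) = -90)
(q(m(-2, W(1)), 8) + 1/k)**2 = (8 + 1/(-90))**2 = (8 - 1/90)**2 = (719/90)**2 = 516961/8100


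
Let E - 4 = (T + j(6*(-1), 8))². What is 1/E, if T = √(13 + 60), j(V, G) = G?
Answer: 141/1193 - 16*√73/1193 ≈ 0.0036010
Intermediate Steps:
T = √73 ≈ 8.5440
E = 4 + (8 + √73)² (E = 4 + (√73 + 8)² = 4 + (8 + √73)² ≈ 277.70)
1/E = 1/(141 + 16*√73)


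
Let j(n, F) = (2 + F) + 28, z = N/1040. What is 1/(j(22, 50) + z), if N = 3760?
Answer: 13/1087 ≈ 0.011960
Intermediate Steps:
z = 47/13 (z = 3760/1040 = 3760*(1/1040) = 47/13 ≈ 3.6154)
j(n, F) = 30 + F
1/(j(22, 50) + z) = 1/((30 + 50) + 47/13) = 1/(80 + 47/13) = 1/(1087/13) = 13/1087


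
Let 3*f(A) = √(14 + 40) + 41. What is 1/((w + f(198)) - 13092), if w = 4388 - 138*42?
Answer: -130377/1888684627 - 9*√6/1888684627 ≈ -6.9042e-5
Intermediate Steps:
w = -1408 (w = 4388 - 5796 = -1408)
f(A) = 41/3 + √6 (f(A) = (√(14 + 40) + 41)/3 = (√54 + 41)/3 = (3*√6 + 41)/3 = (41 + 3*√6)/3 = 41/3 + √6)
1/((w + f(198)) - 13092) = 1/((-1408 + (41/3 + √6)) - 13092) = 1/((-4183/3 + √6) - 13092) = 1/(-43459/3 + √6)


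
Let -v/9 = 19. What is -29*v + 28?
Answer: 4987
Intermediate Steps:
v = -171 (v = -9*19 = -171)
-29*v + 28 = -29*(-171) + 28 = 4959 + 28 = 4987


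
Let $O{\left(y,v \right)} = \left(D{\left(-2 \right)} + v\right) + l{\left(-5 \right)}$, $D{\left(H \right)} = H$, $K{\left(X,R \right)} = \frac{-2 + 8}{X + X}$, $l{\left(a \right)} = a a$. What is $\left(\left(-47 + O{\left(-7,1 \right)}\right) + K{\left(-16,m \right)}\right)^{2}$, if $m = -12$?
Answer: $\frac{137641}{256} \approx 537.66$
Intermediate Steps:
$l{\left(a \right)} = a^{2}$
$K{\left(X,R \right)} = \frac{3}{X}$ ($K{\left(X,R \right)} = \frac{6}{2 X} = 6 \frac{1}{2 X} = \frac{3}{X}$)
$O{\left(y,v \right)} = 23 + v$ ($O{\left(y,v \right)} = \left(-2 + v\right) + \left(-5\right)^{2} = \left(-2 + v\right) + 25 = 23 + v$)
$\left(\left(-47 + O{\left(-7,1 \right)}\right) + K{\left(-16,m \right)}\right)^{2} = \left(\left(-47 + \left(23 + 1\right)\right) + \frac{3}{-16}\right)^{2} = \left(\left(-47 + 24\right) + 3 \left(- \frac{1}{16}\right)\right)^{2} = \left(-23 - \frac{3}{16}\right)^{2} = \left(- \frac{371}{16}\right)^{2} = \frac{137641}{256}$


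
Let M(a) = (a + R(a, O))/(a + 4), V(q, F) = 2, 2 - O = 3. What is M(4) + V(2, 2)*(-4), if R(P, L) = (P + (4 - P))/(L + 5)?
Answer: -59/8 ≈ -7.3750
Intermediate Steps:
O = -1 (O = 2 - 1*3 = 2 - 3 = -1)
R(P, L) = 4/(5 + L)
M(a) = (1 + a)/(4 + a) (M(a) = (a + 4/(5 - 1))/(a + 4) = (a + 4/4)/(4 + a) = (a + 4*(¼))/(4 + a) = (a + 1)/(4 + a) = (1 + a)/(4 + a))
M(4) + V(2, 2)*(-4) = (1 + 4)/(4 + 4) + 2*(-4) = 5/8 - 8 = -59/8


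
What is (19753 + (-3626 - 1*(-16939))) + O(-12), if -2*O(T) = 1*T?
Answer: 33072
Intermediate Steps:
O(T) = -T/2
(19753 + (-3626 - 1*(-16939))) + O(-12) = (19753 + (-3626 - 1*(-16939))) - ½*(-12) = (19753 + (-3626 + 16939)) + 6 = (19753 + 13313) + 6 = 33066 + 6 = 33072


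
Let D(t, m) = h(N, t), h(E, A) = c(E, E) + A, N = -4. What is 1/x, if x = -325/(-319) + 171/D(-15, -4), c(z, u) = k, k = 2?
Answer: -4147/50324 ≈ -0.082406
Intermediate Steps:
c(z, u) = 2
h(E, A) = 2 + A
D(t, m) = 2 + t
x = -50324/4147 (x = -325/(-319) + 171/(2 - 15) = -325*(-1/319) + 171/(-13) = 325/319 + 171*(-1/13) = 325/319 - 171/13 = -50324/4147 ≈ -12.135)
1/x = 1/(-50324/4147) = -4147/50324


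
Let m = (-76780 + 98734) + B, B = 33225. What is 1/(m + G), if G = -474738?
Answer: -1/419559 ≈ -2.3835e-6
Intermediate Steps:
m = 55179 (m = (-76780 + 98734) + 33225 = 21954 + 33225 = 55179)
1/(m + G) = 1/(55179 - 474738) = 1/(-419559) = -1/419559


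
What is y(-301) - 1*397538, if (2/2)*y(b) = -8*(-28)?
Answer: -397314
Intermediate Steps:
y(b) = 224 (y(b) = -8*(-28) = 224)
y(-301) - 1*397538 = 224 - 1*397538 = 224 - 397538 = -397314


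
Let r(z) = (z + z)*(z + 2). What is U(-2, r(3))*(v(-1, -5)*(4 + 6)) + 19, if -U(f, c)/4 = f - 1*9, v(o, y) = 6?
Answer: 2659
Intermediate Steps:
r(z) = 2*z*(2 + z) (r(z) = (2*z)*(2 + z) = 2*z*(2 + z))
U(f, c) = 36 - 4*f (U(f, c) = -4*(f - 1*9) = -4*(f - 9) = -4*(-9 + f) = 36 - 4*f)
U(-2, r(3))*(v(-1, -5)*(4 + 6)) + 19 = (36 - 4*(-2))*(6*(4 + 6)) + 19 = (36 + 8)*(6*10) + 19 = 44*60 + 19 = 2640 + 19 = 2659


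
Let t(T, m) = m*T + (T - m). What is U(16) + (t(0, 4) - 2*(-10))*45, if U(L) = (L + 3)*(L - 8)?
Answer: 872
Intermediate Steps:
t(T, m) = T - m + T*m (t(T, m) = T*m + (T - m) = T - m + T*m)
U(L) = (-8 + L)*(3 + L) (U(L) = (3 + L)*(-8 + L) = (-8 + L)*(3 + L))
U(16) + (t(0, 4) - 2*(-10))*45 = (-24 + 16**2 - 5*16) + ((0 - 1*4 + 0*4) - 2*(-10))*45 = (-24 + 256 - 80) + ((0 - 4 + 0) + 20)*45 = 152 + (-4 + 20)*45 = 152 + 16*45 = 152 + 720 = 872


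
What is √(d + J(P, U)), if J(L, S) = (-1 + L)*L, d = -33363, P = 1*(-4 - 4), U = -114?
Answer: 9*I*√411 ≈ 182.46*I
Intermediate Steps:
P = -8 (P = 1*(-8) = -8)
J(L, S) = L*(-1 + L)
√(d + J(P, U)) = √(-33363 - 8*(-1 - 8)) = √(-33363 - 8*(-9)) = √(-33363 + 72) = √(-33291) = 9*I*√411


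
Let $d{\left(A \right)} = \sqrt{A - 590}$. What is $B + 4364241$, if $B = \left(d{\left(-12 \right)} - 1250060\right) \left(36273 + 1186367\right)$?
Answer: $-1528368994159 + 1222640 i \sqrt{602} \approx -1.5284 \cdot 10^{12} + 2.9998 \cdot 10^{7} i$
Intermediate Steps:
$d{\left(A \right)} = \sqrt{-590 + A}$
$B = -1528373358400 + 1222640 i \sqrt{602}$ ($B = \left(\sqrt{-590 - 12} - 1250060\right) \left(36273 + 1186367\right) = \left(\sqrt{-602} - 1250060\right) 1222640 = \left(i \sqrt{602} - 1250060\right) 1222640 = \left(-1250060 + i \sqrt{602}\right) 1222640 = -1528373358400 + 1222640 i \sqrt{602} \approx -1.5284 \cdot 10^{12} + 2.9998 \cdot 10^{7} i$)
$B + 4364241 = \left(-1528373358400 + 1222640 i \sqrt{602}\right) + 4364241 = -1528368994159 + 1222640 i \sqrt{602}$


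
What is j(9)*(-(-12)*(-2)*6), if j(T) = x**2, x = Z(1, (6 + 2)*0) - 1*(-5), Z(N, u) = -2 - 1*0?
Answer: -1296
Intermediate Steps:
Z(N, u) = -2 (Z(N, u) = -2 + 0 = -2)
x = 3 (x = -2 - 1*(-5) = -2 + 5 = 3)
j(T) = 9 (j(T) = 3**2 = 9)
j(9)*(-(-12)*(-2)*6) = 9*(-(-12)*(-2)*6) = 9*(-4*6*6) = 9*(-24*6) = 9*(-144) = -1296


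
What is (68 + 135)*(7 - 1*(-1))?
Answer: 1624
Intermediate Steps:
(68 + 135)*(7 - 1*(-1)) = 203*(7 + 1) = 203*8 = 1624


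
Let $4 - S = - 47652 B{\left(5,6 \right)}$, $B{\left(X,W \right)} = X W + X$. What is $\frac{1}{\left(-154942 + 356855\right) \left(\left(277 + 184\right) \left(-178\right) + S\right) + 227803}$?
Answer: $\frac{1}{320186998161} \approx 3.1232 \cdot 10^{-12}$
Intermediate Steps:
$B{\left(X,W \right)} = X + W X$ ($B{\left(X,W \right)} = W X + X = X + W X$)
$S = 1667824$ ($S = 4 - - 47652 \cdot 5 \left(1 + 6\right) = 4 - - 47652 \cdot 5 \cdot 7 = 4 - \left(-47652\right) 35 = 4 - -1667820 = 4 + 1667820 = 1667824$)
$\frac{1}{\left(-154942 + 356855\right) \left(\left(277 + 184\right) \left(-178\right) + S\right) + 227803} = \frac{1}{\left(-154942 + 356855\right) \left(\left(277 + 184\right) \left(-178\right) + 1667824\right) + 227803} = \frac{1}{201913 \left(461 \left(-178\right) + 1667824\right) + 227803} = \frac{1}{201913 \left(-82058 + 1667824\right) + 227803} = \frac{1}{201913 \cdot 1585766 + 227803} = \frac{1}{320186770358 + 227803} = \frac{1}{320186998161}$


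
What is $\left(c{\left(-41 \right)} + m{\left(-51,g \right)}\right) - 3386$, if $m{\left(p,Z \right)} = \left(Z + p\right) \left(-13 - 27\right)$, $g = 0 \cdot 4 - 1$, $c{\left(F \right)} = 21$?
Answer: $-1285$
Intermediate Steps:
$g = -1$ ($g = 0 - 1 = -1$)
$m{\left(p,Z \right)} = - 40 Z - 40 p$ ($m{\left(p,Z \right)} = \left(Z + p\right) \left(-40\right) = - 40 Z - 40 p$)
$\left(c{\left(-41 \right)} + m{\left(-51,g \right)}\right) - 3386 = \left(21 - -2080\right) - 3386 = \left(21 + \left(40 + 2040\right)\right) - 3386 = \left(21 + 2080\right) - 3386 = 2101 - 3386 = -1285$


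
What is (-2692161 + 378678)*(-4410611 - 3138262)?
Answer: 17464189354659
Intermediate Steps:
(-2692161 + 378678)*(-4410611 - 3138262) = -2313483*(-7548873) = 17464189354659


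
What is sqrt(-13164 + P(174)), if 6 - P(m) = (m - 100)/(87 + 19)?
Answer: I*sqrt(36962783)/53 ≈ 114.71*I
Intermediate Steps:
P(m) = 368/53 - m/106 (P(m) = 6 - (m - 100)/(87 + 19) = 6 - (-100 + m)/106 = 6 - (-50/53 + m/106) = 6 + (50/53 - m/106) = 368/53 - m/106)
sqrt(-13164 + P(174)) = sqrt(-13164 + (368/53 - 1/106*174)) = sqrt(-13164 + (368/53 - 87/53)) = sqrt(-13164 + 281/53) = sqrt(-697411/53) = I*sqrt(36962783)/53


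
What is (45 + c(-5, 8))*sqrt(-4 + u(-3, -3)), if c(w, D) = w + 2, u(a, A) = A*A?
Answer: 42*sqrt(5) ≈ 93.915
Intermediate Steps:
u(a, A) = A**2
c(w, D) = 2 + w
(45 + c(-5, 8))*sqrt(-4 + u(-3, -3)) = (45 + (2 - 5))*sqrt(-4 + (-3)**2) = (45 - 3)*sqrt(-4 + 9) = 42*sqrt(5)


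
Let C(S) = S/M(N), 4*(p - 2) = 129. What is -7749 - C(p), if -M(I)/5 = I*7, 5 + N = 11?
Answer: -6509023/840 ≈ -7748.8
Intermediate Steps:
N = 6 (N = -5 + 11 = 6)
M(I) = -35*I (M(I) = -5*I*7 = -35*I)
p = 137/4 (p = 2 + (¼)*129 = 2 + 129/4 = 137/4 ≈ 34.250)
C(S) = -S/210 (C(S) = S/((-35*6)) = S/(-210) = S*(-1/210) = -S/210)
-7749 - C(p) = -7749 - (-1)*137/(210*4) = -7749 - 1*(-137/840) = -7749 + 137/840 = -6509023/840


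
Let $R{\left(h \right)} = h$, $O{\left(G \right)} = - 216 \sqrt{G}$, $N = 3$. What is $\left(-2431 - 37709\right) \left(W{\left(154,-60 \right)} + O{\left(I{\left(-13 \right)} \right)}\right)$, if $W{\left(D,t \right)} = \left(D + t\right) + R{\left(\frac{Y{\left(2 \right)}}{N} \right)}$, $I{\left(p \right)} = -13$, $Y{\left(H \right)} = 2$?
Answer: $-3799920 + 8670240 i \sqrt{13} \approx -3.7999 \cdot 10^{6} + 3.1261 \cdot 10^{7} i$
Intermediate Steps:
$W{\left(D,t \right)} = \frac{2}{3} + D + t$ ($W{\left(D,t \right)} = \left(D + t\right) + \frac{2}{3} = \frac{2}{3} + D + t$)
$\left(-2431 - 37709\right) \left(W{\left(154,-60 \right)} + O{\left(I{\left(-13 \right)} \right)}\right) = \left(-2431 - 37709\right) \left(\left(\frac{2}{3} + 154 - 60\right) - 216 \sqrt{-13}\right) = - 40140 \left(\frac{284}{3} - 216 i \sqrt{13}\right) = -3799920 + 8670240 i \sqrt{13}$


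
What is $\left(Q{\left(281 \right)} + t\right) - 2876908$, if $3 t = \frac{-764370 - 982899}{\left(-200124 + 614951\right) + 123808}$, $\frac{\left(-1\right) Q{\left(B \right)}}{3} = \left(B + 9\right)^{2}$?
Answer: $- \frac{561833844501}{179545} \approx -3.1292 \cdot 10^{6}$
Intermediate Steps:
$Q{\left(B \right)} = - 3 \left(9 + B\right)^{2}$ ($Q{\left(B \right)} = - 3 \left(B + 9\right)^{2} = - 3 \left(9 + B\right)^{2}$)
$t = - \frac{194141}{179545}$ ($t = \frac{\left(-764370 - 982899\right) \frac{1}{\left(-200124 + 614951\right) + 123808}}{3} = \frac{\left(-1747269\right) \frac{1}{414827 + 123808}}{3} = \frac{\left(-1747269\right) \frac{1}{538635}}{3} = \frac{1}{3} \left(- \frac{582423}{179545}\right) = - \frac{194141}{179545} \approx -1.0813$)
$\left(Q{\left(281 \right)} + t\right) - 2876908 = \left(- 3 \left(9 + 281\right)^{2} - \frac{194141}{179545}\right) - 2876908 = \left(- 3 \cdot 290^{2} - \frac{194141}{179545}\right) - 2876908 = \left(\left(-3\right) 84100 - \frac{194141}{179545}\right) - 2876908 = \left(-252300 - \frac{194141}{179545}\right) - 2876908 = - \frac{45299397641}{179545} - 2876908 = - \frac{561833844501}{179545}$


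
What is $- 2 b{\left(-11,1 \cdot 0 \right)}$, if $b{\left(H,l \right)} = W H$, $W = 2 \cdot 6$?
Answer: $264$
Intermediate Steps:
$W = 12$
$b{\left(H,l \right)} = 12 H$
$- 2 b{\left(-11,1 \cdot 0 \right)} = - 2 \cdot 12 \left(-11\right) = \left(-2\right) \left(-132\right) = 264$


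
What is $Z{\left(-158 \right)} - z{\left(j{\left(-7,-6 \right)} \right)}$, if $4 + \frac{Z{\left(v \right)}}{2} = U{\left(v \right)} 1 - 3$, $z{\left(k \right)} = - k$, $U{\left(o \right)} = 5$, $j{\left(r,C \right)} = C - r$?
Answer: $-3$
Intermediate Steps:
$Z{\left(v \right)} = -4$ ($Z{\left(v \right)} = -8 + 2 \left(5 \cdot 1 - 3\right) = -8 + 2 \left(5 - 3\right) = -8 + 2 \cdot 2 = -8 + 4 = -4$)
$Z{\left(-158 \right)} - z{\left(j{\left(-7,-6 \right)} \right)} = -4 - - (-6 - -7) = -4 - - (-6 + 7) = -4 - \left(-1\right) 1 = -4 - -1 = -4 + 1 = -3$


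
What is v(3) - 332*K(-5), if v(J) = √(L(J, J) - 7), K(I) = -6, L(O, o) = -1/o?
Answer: 1992 + I*√66/3 ≈ 1992.0 + 2.708*I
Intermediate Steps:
v(J) = √(-7 - 1/J) (v(J) = √(-1/J - 7) = √(-7 - 1/J))
v(3) - 332*K(-5) = √(-7 - 1/3) - 332*(-6) = √(-7 - 1*⅓) + 1992 = √(-7 - ⅓) + 1992 = √(-22/3) + 1992 = I*√66/3 + 1992 = 1992 + I*√66/3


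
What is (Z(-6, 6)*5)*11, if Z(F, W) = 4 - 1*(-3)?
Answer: 385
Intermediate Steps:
Z(F, W) = 7 (Z(F, W) = 4 + 3 = 7)
(Z(-6, 6)*5)*11 = (7*5)*11 = 35*11 = 385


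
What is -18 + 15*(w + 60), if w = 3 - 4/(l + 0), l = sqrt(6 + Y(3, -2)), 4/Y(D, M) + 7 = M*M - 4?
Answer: 927 - 30*sqrt(266)/19 ≈ 901.25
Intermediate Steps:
Y(D, M) = 4/(-11 + M**2) (Y(D, M) = 4/(-7 + (M*M - 4)) = 4/(-7 + (M**2 - 4)) = 4/(-7 + (-4 + M**2)) = 4/(-11 + M**2))
l = sqrt(266)/7 (l = sqrt(6 + 4/(-11 + (-2)**2)) = sqrt(6 + 4/(-11 + 4)) = sqrt(6 + 4/(-7)) = sqrt(6 + 4*(-1/7)) = sqrt(6 - 4/7) = sqrt(38/7) = sqrt(266)/7 ≈ 2.3299)
w = 3 - 2*sqrt(266)/19 (w = 3 - 4/(sqrt(266)/7 + 0) = 3 - 4/(sqrt(266)/7) = 3 + (sqrt(266)/38)*(-4) = 3 - 2*sqrt(266)/19 ≈ 1.2832)
-18 + 15*(w + 60) = -18 + 15*((3 - 2*sqrt(266)/19) + 60) = -18 + 15*(63 - 2*sqrt(266)/19) = -18 + (945 - 30*sqrt(266)/19) = 927 - 30*sqrt(266)/19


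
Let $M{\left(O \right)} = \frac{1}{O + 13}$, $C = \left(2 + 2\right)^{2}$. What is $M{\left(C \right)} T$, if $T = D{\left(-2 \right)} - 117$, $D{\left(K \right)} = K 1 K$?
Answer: $- \frac{113}{29} \approx -3.8966$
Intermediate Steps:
$D{\left(K \right)} = K^{2}$ ($D{\left(K \right)} = K K = K^{2}$)
$C = 16$ ($C = 4^{2} = 16$)
$M{\left(O \right)} = \frac{1}{13 + O}$
$T = -113$ ($T = \left(-2\right)^{2} - 117 = 4 - 117 = -113$)
$M{\left(C \right)} T = \frac{1}{13 + 16} \left(-113\right) = \frac{1}{29} \left(-113\right) = - \frac{113}{29}$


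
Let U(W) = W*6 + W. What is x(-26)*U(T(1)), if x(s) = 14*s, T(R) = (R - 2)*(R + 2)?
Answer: 7644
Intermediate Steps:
T(R) = (-2 + R)*(2 + R)
U(W) = 7*W (U(W) = 6*W + W = 7*W)
x(-26)*U(T(1)) = (14*(-26))*(7*(-4 + 1²)) = -2548*(-4 + 1) = -2548*(-3) = -364*(-21) = 7644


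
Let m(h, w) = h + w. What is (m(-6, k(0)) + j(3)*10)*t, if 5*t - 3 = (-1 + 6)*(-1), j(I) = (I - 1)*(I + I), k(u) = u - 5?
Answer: -218/5 ≈ -43.600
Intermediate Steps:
k(u) = -5 + u
j(I) = 2*I*(-1 + I) (j(I) = (-1 + I)*(2*I) = 2*I*(-1 + I))
t = -2/5 (t = 3/5 + ((-1 + 6)*(-1))/5 = 3/5 + (5*(-1))/5 = 3/5 + (1/5)*(-5) = 3/5 - 1 = -2/5 ≈ -0.40000)
(m(-6, k(0)) + j(3)*10)*t = ((-6 + (-5 + 0)) + (2*3*(-1 + 3))*10)*(-2/5) = ((-6 - 5) + (2*3*2)*10)*(-2/5) = (-11 + 12*10)*(-2/5) = (-11 + 120)*(-2/5) = 109*(-2/5) = -218/5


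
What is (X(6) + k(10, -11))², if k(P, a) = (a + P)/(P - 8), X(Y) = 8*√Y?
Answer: 1537/4 - 8*√6 ≈ 364.65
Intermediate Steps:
k(P, a) = (P + a)/(-8 + P)
(X(6) + k(10, -11))² = (8*√6 + (10 - 11)/(-8 + 10))² = (8*√6 - 1/2)² = (8*√6 + (½)*(-1))² = (8*√6 - ½)² = (-½ + 8*√6)²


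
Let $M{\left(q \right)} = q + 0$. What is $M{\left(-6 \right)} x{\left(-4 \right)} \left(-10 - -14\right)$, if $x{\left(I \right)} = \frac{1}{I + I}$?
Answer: $3$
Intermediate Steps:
$M{\left(q \right)} = q$
$x{\left(I \right)} = \frac{1}{2 I}$
$M{\left(-6 \right)} x{\left(-4 \right)} \left(-10 - -14\right) = - 6 \frac{1}{2 \left(-4\right)} \left(-10 - -14\right) = - 6 \cdot \frac{1}{2} \left(- \frac{1}{4}\right) \left(-10 + 14\right) = \left(-6\right) \left(- \frac{1}{8}\right) 4 = \frac{3}{4} \cdot 4 = 3$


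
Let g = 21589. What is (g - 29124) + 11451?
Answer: 3916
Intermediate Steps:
(g - 29124) + 11451 = (21589 - 29124) + 11451 = -7535 + 11451 = 3916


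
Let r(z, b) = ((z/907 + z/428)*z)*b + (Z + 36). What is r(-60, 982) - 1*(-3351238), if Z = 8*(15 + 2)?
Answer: 326430862090/97049 ≈ 3.3636e+6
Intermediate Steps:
Z = 136 (Z = 8*17 = 136)
r(z, b) = 172 + 1335*b*z²/388196 (r(z, b) = ((z/907 + z/428)*z)*b + (136 + 36) = ((z*(1/907) + z*(1/428))*z)*b + 172 = ((z/907 + z/428)*z)*b + 172 = ((1335*z/388196)*z)*b + 172 = (1335*z²/388196)*b + 172 = 1335*b*z²/388196 + 172 = 172 + 1335*b*z²/388196)
r(-60, 982) - 1*(-3351238) = (172 + (1335/388196)*982*(-60)²) - 1*(-3351238) = (172 + (1335/388196)*982*3600) + 3351238 = (172 + 1179873000/97049) + 3351238 = 1196565428/97049 + 3351238 = 326430862090/97049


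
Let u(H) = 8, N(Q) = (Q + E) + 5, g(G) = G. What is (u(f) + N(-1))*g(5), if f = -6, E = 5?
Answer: 85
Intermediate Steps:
N(Q) = 10 + Q (N(Q) = (Q + 5) + 5 = (5 + Q) + 5 = 10 + Q)
(u(f) + N(-1))*g(5) = (8 + (10 - 1))*5 = (8 + 9)*5 = 17*5 = 85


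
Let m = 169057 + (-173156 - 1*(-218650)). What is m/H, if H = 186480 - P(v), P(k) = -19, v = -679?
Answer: 214551/186499 ≈ 1.1504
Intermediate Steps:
H = 186499 (H = 186480 - 1*(-19) = 186480 + 19 = 186499)
m = 214551 (m = 169057 + (-173156 + 218650) = 169057 + 45494 = 214551)
m/H = 214551/186499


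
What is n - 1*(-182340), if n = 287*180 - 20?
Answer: 233980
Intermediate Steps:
n = 51640 (n = 51660 - 20 = 51640)
n - 1*(-182340) = 51640 - 1*(-182340) = 51640 + 182340 = 233980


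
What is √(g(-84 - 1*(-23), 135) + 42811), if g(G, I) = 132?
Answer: √42943 ≈ 207.23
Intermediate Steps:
√(g(-84 - 1*(-23), 135) + 42811) = √(132 + 42811) = √42943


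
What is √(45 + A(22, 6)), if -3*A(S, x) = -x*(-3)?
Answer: √39 ≈ 6.2450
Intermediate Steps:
A(S, x) = -x (A(S, x) = -(-x)*(-3)/3 = -x)
√(45 + A(22, 6)) = √(45 - 1*6) = √(45 - 6) = √39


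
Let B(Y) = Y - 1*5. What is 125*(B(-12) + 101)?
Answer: 10500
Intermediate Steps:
B(Y) = -5 + Y (B(Y) = Y - 5 = -5 + Y)
125*(B(-12) + 101) = 125*((-5 - 12) + 101) = 125*(-17 + 101) = 125*84 = 10500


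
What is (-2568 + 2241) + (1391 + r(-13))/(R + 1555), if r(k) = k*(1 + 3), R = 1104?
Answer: -868154/2659 ≈ -326.50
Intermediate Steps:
r(k) = 4*k (r(k) = k*4 = 4*k)
(-2568 + 2241) + (1391 + r(-13))/(R + 1555) = (-2568 + 2241) + (1391 + 4*(-13))/(1104 + 1555) = -327 + (1391 - 52)/2659 = -327 + 1339*(1/2659) = -327 + 1339/2659 = -868154/2659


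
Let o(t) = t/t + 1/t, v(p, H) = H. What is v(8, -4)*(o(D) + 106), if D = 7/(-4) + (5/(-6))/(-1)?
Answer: -4660/11 ≈ -423.64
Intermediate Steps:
D = -11/12 (D = 7*(-¼) + (5*(-⅙))*(-1) = -7/4 - ⅚*(-1) = -7/4 + ⅚ = -11/12 ≈ -0.91667)
o(t) = 1 + 1/t
v(8, -4)*(o(D) + 106) = -4*((1 - 11/12)/(-11/12) + 106) = -4*(-12/11*1/12 + 106) = -4*(-1/11 + 106) = -4*1165/11 = -4660/11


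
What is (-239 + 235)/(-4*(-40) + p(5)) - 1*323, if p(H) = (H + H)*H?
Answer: -33917/105 ≈ -323.02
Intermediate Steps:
p(H) = 2*H**2 (p(H) = (2*H)*H = 2*H**2)
(-239 + 235)/(-4*(-40) + p(5)) - 1*323 = (-239 + 235)/(-4*(-40) + 2*5**2) - 1*323 = -4/(160 + 2*25) - 323 = -4/(160 + 50) - 323 = -4/210 - 323 = -4*1/210 - 323 = -2/105 - 323 = -33917/105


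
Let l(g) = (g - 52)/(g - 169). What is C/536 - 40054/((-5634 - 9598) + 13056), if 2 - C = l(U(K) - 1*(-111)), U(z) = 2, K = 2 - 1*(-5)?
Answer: 2348901/127568 ≈ 18.413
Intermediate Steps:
K = 7 (K = 2 + 5 = 7)
l(g) = (-52 + g)/(-169 + g)
C = 173/56 (C = 2 - (-52 + (2 - 1*(-111)))/(-169 + (2 - 1*(-111))) = 2 - (-52 + (2 + 111))/(-169 + (2 + 111)) = 2 - (-52 + 113)/(-169 + 113) = 2 - 61/(-56) = 2 - (-1)*61/56 = 2 - 1*(-61/56) = 2 + 61/56 = 173/56 ≈ 3.0893)
C/536 - 40054/((-5634 - 9598) + 13056) = (173/56)/536 - 40054/((-5634 - 9598) + 13056) = (173/56)*(1/536) - 40054/(-15232 + 13056) = 173/30016 - 40054/(-2176) = 173/30016 - 40054*(-1/2176) = 173/30016 + 20027/1088 = 2348901/127568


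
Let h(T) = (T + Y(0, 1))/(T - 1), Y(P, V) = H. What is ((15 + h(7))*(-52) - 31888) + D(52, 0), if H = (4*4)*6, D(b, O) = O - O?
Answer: -100682/3 ≈ -33561.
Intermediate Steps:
D(b, O) = 0
H = 96 (H = 16*6 = 96)
Y(P, V) = 96
h(T) = (96 + T)/(-1 + T) (h(T) = (T + 96)/(T - 1) = (96 + T)/(-1 + T))
((15 + h(7))*(-52) - 31888) + D(52, 0) = ((15 + (96 + 7)/(-1 + 7))*(-52) - 31888) + 0 = ((15 + 103/6)*(-52) - 31888) + 0 = ((193/6)*(-52) - 31888) + 0 = (-5018/3 - 31888) + 0 = -100682/3 + 0 = -100682/3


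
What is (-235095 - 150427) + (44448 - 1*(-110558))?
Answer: -230516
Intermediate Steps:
(-235095 - 150427) + (44448 - 1*(-110558)) = -385522 + (44448 + 110558) = -385522 + 155006 = -230516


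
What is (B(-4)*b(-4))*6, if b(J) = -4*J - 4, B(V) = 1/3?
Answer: 24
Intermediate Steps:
B(V) = 1/3
b(J) = -4 - 4*J
(B(-4)*b(-4))*6 = ((-4 - 4*(-4))/3)*6 = ((-4 + 16)/3)*6 = ((1/3)*12)*6 = 4*6 = 24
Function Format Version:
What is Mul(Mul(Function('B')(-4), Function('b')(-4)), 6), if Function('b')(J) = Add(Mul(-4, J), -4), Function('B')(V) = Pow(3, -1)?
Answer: 24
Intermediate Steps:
Function('B')(V) = Rational(1, 3)
Function('b')(J) = Add(-4, Mul(-4, J))
Mul(Mul(Function('B')(-4), Function('b')(-4)), 6) = Mul(Mul(Rational(1, 3), Add(-4, Mul(-4, -4))), 6) = Mul(Mul(Rational(1, 3), Add(-4, 16)), 6) = Mul(Mul(Rational(1, 3), 12), 6) = Mul(4, 6) = 24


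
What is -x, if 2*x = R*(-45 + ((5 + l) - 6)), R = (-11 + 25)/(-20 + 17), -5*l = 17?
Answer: -1729/15 ≈ -115.27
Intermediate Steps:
l = -17/5 (l = -⅕*17 = -17/5 ≈ -3.4000)
R = -14/3 (R = 14/(-3) = 14*(-⅓) = -14/3 ≈ -4.6667)
x = 1729/15 (x = (-14*(-45 + ((5 - 17/5) - 6))/3)/2 = (-14*(-45 + (8/5 - 6))/3)/2 = (-14*(-45 - 22/5)/3)/2 = (-14/3*(-247/5))/2 = (½)*(3458/15) = 1729/15 ≈ 115.27)
-x = -1*1729/15 = -1729/15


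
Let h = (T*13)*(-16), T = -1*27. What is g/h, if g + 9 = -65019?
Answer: -5419/468 ≈ -11.579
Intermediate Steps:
g = -65028 (g = -9 - 65019 = -65028)
T = -27
h = 5616 (h = -27*13*(-16) = -351*(-16) = 5616)
g/h = -65028/5616 = -65028*1/5616 = -5419/468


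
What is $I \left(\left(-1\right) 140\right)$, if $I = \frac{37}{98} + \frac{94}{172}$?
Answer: $- \frac{38940}{301} \approx -129.37$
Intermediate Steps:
$I = \frac{1947}{2107}$ ($I = 37 \cdot \frac{1}{98} + 94 \cdot \frac{1}{172} = \frac{37}{98} + \frac{47}{86} = \frac{1947}{2107} \approx 0.92406$)
$I \left(\left(-1\right) 140\right) = \frac{1947 \left(\left(-1\right) 140\right)}{2107} = \frac{1947}{2107} \left(-140\right) = - \frac{38940}{301}$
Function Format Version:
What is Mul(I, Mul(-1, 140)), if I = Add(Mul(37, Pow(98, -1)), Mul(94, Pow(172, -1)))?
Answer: Rational(-38940, 301) ≈ -129.37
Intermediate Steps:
I = Rational(1947, 2107) (I = Add(Mul(37, Rational(1, 98)), Mul(94, Rational(1, 172))) = Add(Rational(37, 98), Rational(47, 86)) = Rational(1947, 2107) ≈ 0.92406)
Mul(I, Mul(-1, 140)) = Mul(Rational(1947, 2107), Mul(-1, 140)) = Mul(Rational(1947, 2107), -140) = Rational(-38940, 301)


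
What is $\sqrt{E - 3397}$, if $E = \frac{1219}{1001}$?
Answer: $\frac{i \sqrt{3402577178}}{1001} \approx 58.273 i$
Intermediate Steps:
$E = \frac{1219}{1001}$ ($E = 1219 \cdot \frac{1}{1001} = \frac{1219}{1001} \approx 1.2178$)
$\sqrt{E - 3397} = \sqrt{\frac{1219}{1001} - 3397} = \sqrt{- \frac{3399178}{1001}} = \frac{i \sqrt{3402577178}}{1001}$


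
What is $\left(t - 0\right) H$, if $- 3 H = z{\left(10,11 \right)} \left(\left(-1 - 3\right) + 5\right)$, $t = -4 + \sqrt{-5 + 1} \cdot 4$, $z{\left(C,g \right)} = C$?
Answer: $\frac{40}{3} - \frac{80 i}{3} \approx 13.333 - 26.667 i$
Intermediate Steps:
$t = -4 + 8 i$ ($t = -4 + \sqrt{-4} \cdot 4 = -4 + 2 i 4 = -4 + 8 i \approx -4.0 + 8.0 i$)
$H = - \frac{10}{3}$ ($H = - \frac{10 \left(\left(-1 - 3\right) + 5\right)}{3} = - \frac{10 \left(-4 + 5\right)}{3} = - \frac{10 \cdot 1}{3} = \left(- \frac{1}{3}\right) 10 = - \frac{10}{3} \approx -3.3333$)
$\left(t - 0\right) H = \left(\left(-4 + 8 i\right) - 0\right) \left(- \frac{10}{3}\right) = \left(\left(-4 + 8 i\right) + 0\right) \left(- \frac{10}{3}\right) = \left(-4 + 8 i\right) \left(- \frac{10}{3}\right) = \frac{40}{3} - \frac{80 i}{3}$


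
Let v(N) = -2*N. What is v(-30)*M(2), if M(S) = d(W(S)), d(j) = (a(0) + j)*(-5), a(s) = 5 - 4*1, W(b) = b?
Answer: -900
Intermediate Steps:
a(s) = 1 (a(s) = 5 - 4 = 1)
d(j) = -5 - 5*j (d(j) = (1 + j)*(-5) = -5 - 5*j)
M(S) = -5 - 5*S
v(-30)*M(2) = (-2*(-30))*(-5 - 5*2) = 60*(-5 - 10) = 60*(-15) = -900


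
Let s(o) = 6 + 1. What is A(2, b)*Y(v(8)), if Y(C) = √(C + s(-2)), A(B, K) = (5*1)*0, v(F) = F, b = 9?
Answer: 0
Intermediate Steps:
s(o) = 7
A(B, K) = 0 (A(B, K) = 5*0 = 0)
Y(C) = √(7 + C) (Y(C) = √(C + 7) = √(7 + C))
A(2, b)*Y(v(8)) = 0*√(7 + 8) = 0*√15 = 0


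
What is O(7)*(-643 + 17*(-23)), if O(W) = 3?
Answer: -3102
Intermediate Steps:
O(7)*(-643 + 17*(-23)) = 3*(-643 + 17*(-23)) = 3*(-643 - 391) = 3*(-1034) = -3102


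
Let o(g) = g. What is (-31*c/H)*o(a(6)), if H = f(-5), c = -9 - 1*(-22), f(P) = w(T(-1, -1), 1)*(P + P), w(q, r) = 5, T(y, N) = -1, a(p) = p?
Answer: 1209/25 ≈ 48.360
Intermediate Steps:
f(P) = 10*P (f(P) = 5*(P + P) = 5*(2*P) = 10*P)
c = 13 (c = -9 + 22 = 13)
H = -50 (H = 10*(-5) = -50)
(-31*c/H)*o(a(6)) = -403/(-50)*6 = -403*(-1)/50*6 = -31*(-13/50)*6 = (403/50)*6 = 1209/25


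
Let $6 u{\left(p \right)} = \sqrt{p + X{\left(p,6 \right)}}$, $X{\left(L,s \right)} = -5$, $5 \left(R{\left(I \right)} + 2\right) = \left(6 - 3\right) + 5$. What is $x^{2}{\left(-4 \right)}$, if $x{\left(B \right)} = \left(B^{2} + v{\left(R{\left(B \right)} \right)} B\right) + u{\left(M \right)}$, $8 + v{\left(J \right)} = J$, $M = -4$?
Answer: $\frac{245991}{100} + \frac{248 i}{5} \approx 2459.9 + 49.6 i$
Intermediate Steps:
$R{\left(I \right)} = - \frac{2}{5}$ ($R{\left(I \right)} = -2 + \frac{\left(6 - 3\right) + 5}{5} = -2 + \frac{3 + 5}{5} = -2 + \frac{1}{5} \cdot 8 = -2 + \frac{8}{5} = - \frac{2}{5}$)
$v{\left(J \right)} = -8 + J$
$u{\left(p \right)} = \frac{\sqrt{-5 + p}}{6}$ ($u{\left(p \right)} = \frac{\sqrt{p - 5}}{6} = \frac{\sqrt{-5 + p}}{6}$)
$x{\left(B \right)} = B^{2} + \frac{i}{2} - \frac{42 B}{5}$ ($x{\left(B \right)} = \left(B^{2} + \left(-8 - \frac{2}{5}\right) B\right) + \frac{\sqrt{-5 - 4}}{6} = \left(B^{2} - \frac{42 B}{5}\right) + \frac{\sqrt{-9}}{6} = \left(B^{2} - \frac{42 B}{5}\right) + \frac{3 i}{6} = \left(B^{2} - \frac{42 B}{5}\right) + \frac{i}{2} = B^{2} + \frac{i}{2} - \frac{42 B}{5}$)
$x^{2}{\left(-4 \right)} = \left(\left(-4\right)^{2} + \frac{i}{2} - - \frac{168}{5}\right)^{2} = \left(16 + \frac{i}{2} + \frac{168}{5}\right)^{2} = \left(\frac{248}{5} + \frac{i}{2}\right)^{2}$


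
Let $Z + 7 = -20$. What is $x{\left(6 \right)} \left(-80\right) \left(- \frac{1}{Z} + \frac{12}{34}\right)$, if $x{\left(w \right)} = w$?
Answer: $- \frac{28640}{153} \approx -187.19$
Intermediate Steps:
$Z = -27$ ($Z = -7 - 20 = -27$)
$x{\left(6 \right)} \left(-80\right) \left(- \frac{1}{Z} + \frac{12}{34}\right) = 6 \left(-80\right) \left(- \frac{1}{-27} + \frac{12}{34}\right) = - 480 \left(\left(-1\right) \left(- \frac{1}{27}\right) + 12 \cdot \frac{1}{34}\right) = - 480 \left(\frac{1}{27} + \frac{6}{17}\right) = \left(-480\right) \frac{179}{459} = - \frac{28640}{153}$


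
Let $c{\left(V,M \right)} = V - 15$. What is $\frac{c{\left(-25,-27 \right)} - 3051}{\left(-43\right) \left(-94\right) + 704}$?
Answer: $- \frac{3091}{4746} \approx -0.65129$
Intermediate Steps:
$c{\left(V,M \right)} = -15 + V$
$\frac{c{\left(-25,-27 \right)} - 3051}{\left(-43\right) \left(-94\right) + 704} = \frac{\left(-15 - 25\right) - 3051}{\left(-43\right) \left(-94\right) + 704} = \frac{-40 - 3051}{4042 + 704} = - \frac{3091}{4746}$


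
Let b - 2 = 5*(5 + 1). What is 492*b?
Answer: 15744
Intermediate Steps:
b = 32 (b = 2 + 5*(5 + 1) = 2 + 5*6 = 2 + 30 = 32)
492*b = 492*32 = 15744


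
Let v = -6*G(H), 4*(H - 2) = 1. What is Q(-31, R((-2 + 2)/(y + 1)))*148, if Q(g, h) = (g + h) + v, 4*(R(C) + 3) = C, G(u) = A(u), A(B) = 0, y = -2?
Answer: -5032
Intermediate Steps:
H = 9/4 (H = 2 + (¼)*1 = 2 + ¼ = 9/4 ≈ 2.2500)
G(u) = 0
R(C) = -3 + C/4
v = 0 (v = -6*0 = 0)
Q(g, h) = g + h (Q(g, h) = (g + h) + 0 = g + h)
Q(-31, R((-2 + 2)/(y + 1)))*148 = (-31 + (-3 + ((-2 + 2)/(-2 + 1))/4))*148 = (-31 + (-3 + (0/(-1))/4))*148 = (-31 + (-3 + (0*(-1))/4))*148 = (-31 + (-3 + (¼)*0))*148 = (-31 + (-3 + 0))*148 = (-31 - 3)*148 = -34*148 = -5032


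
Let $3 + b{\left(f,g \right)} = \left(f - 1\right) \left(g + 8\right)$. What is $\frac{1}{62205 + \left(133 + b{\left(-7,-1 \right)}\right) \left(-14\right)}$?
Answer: $\frac{1}{61169} \approx 1.6348 \cdot 10^{-5}$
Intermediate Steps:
$b{\left(f,g \right)} = -3 + \left(-1 + f\right) \left(8 + g\right)$ ($b{\left(f,g \right)} = -3 + \left(f - 1\right) \left(g + 8\right) = -3 + \left(-1 + f\right) \left(8 + g\right)$)
$\frac{1}{62205 + \left(133 + b{\left(-7,-1 \right)}\right) \left(-14\right)} = \frac{1}{62205 + \left(133 - 59\right) \left(-14\right)} = \frac{1}{62205 + 74 \left(-14\right)} = \frac{1}{62205 - 1036} = \frac{1}{61169}$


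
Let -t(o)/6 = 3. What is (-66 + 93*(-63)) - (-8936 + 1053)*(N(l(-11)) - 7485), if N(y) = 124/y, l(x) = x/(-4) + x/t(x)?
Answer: -7105042068/121 ≈ -5.8719e+7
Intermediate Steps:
t(o) = -18 (t(o) = -6*3 = -18)
l(x) = -11*x/36 (l(x) = x/(-4) + x/(-18) = x*(-1/4) + x*(-1/18) = -x/4 - x/18 = -11*x/36)
(-66 + 93*(-63)) - (-8936 + 1053)*(N(l(-11)) - 7485) = (-66 + 93*(-63)) - (-8936 + 1053)*(124/((-11/36*(-11))) - 7485) = (-66 - 5859) - (-7883)*(124/(121/36) - 7485) = -5925 - (-7883)*(124*(36/121) - 7485) = -5925 - (-7883)*(4464/121 - 7485) = -5925 - (-7883)*(-901221)/121 = -5925 - 1*7104325143/121 = -5925 - 7104325143/121 = -7105042068/121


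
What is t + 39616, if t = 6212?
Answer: 45828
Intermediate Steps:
t + 39616 = 6212 + 39616 = 45828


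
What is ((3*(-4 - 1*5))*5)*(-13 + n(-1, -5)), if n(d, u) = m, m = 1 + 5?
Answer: 945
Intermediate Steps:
m = 6
n(d, u) = 6
((3*(-4 - 1*5))*5)*(-13 + n(-1, -5)) = ((3*(-4 - 1*5))*5)*(-13 + 6) = ((3*(-4 - 5))*5)*(-7) = ((3*(-9))*5)*(-7) = -27*5*(-7) = -135*(-7) = 945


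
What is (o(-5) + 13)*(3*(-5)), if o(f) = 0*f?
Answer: -195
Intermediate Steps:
o(f) = 0
(o(-5) + 13)*(3*(-5)) = (0 + 13)*(3*(-5)) = 13*(-15) = -195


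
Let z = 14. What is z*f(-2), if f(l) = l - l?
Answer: 0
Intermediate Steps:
f(l) = 0
z*f(-2) = 14*0 = 0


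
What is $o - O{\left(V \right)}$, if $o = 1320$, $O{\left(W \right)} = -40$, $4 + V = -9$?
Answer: $1360$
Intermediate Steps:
$V = -13$ ($V = -4 - 9 = -13$)
$o - O{\left(V \right)} = 1320 - -40 = 1320 + 40 = 1360$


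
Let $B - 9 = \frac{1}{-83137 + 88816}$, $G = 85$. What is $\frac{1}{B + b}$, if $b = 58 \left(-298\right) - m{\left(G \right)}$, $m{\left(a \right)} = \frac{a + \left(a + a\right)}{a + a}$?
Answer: $- \frac{11358}{196226485} \approx -5.7882 \cdot 10^{-5}$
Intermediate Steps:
$m{\left(a \right)} = \frac{3}{2}$ ($m{\left(a \right)} = \frac{a + 2 a}{2 a} = 3 a \frac{1}{2 a} = \frac{3}{2}$)
$B = \frac{51112}{5679}$ ($B = 9 + \frac{1}{-83137 + 88816} = 9 + \frac{1}{5679} = \frac{51112}{5679} \approx 9.0002$)
$b = - \frac{34571}{2}$ ($b = 58 \left(-298\right) - \frac{3}{2} = -17284 - \frac{3}{2} = - \frac{34571}{2} \approx -17286.0$)
$\frac{1}{B + b} = \frac{1}{\frac{51112}{5679} - \frac{34571}{2}} = \frac{1}{- \frac{196226485}{11358}} = - \frac{11358}{196226485}$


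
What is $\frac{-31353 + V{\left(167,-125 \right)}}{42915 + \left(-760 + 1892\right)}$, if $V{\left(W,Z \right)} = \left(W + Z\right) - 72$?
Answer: $- \frac{31383}{44047} \approx -0.71249$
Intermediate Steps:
$V{\left(W,Z \right)} = -72 + W + Z$
$\frac{-31353 + V{\left(167,-125 \right)}}{42915 + \left(-760 + 1892\right)} = \frac{-31353 - 30}{42915 + \left(-760 + 1892\right)} = \frac{-31353 - 30}{42915 + 1132} = - \frac{31383}{44047}$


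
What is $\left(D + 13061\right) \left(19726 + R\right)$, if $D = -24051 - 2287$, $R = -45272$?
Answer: $339174242$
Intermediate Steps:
$D = -26338$ ($D = -24051 - 2287 = -26338$)
$\left(D + 13061\right) \left(19726 + R\right) = \left(-26338 + 13061\right) \left(19726 - 45272\right) = \left(-13277\right) \left(-25546\right) = 339174242$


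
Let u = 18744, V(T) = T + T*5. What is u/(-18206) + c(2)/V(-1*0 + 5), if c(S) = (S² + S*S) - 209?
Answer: -703621/91030 ≈ -7.7296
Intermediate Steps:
c(S) = -209 + 2*S² (c(S) = (S² + S²) - 209 = 2*S² - 209 = -209 + 2*S²)
V(T) = 6*T (V(T) = T + 5*T = 6*T)
u/(-18206) + c(2)/V(-1*0 + 5) = 18744/(-18206) + (-209 + 2*2²)/((6*(-1*0 + 5))) = 18744*(-1/18206) + (-209 + 2*4)/((6*(0 + 5))) = -9372/9103 + (-209 + 8)/((6*5)) = -9372/9103 - 201/30 = -9372/9103 - 201*1/30 = -9372/9103 - 67/10 = -703621/91030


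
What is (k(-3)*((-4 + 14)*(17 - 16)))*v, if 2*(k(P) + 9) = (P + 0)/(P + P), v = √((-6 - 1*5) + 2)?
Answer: -525*I/2 ≈ -262.5*I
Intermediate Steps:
v = 3*I (v = √((-6 - 5) + 2) = √(-11 + 2) = √(-9) = 3*I ≈ 3.0*I)
k(P) = -35/4 (k(P) = -9 + ((P + 0)/(P + P))/2 = -9 + (P/((2*P)))/2 = -9 + (P*(1/(2*P)))/2 = -9 + (½)*(½) = -9 + ¼ = -35/4)
(k(-3)*((-4 + 14)*(17 - 16)))*v = (-35*(-4 + 14)*(17 - 16)/4)*(3*I) = (-175/2)*(3*I) = (-35/4*10)*(3*I) = -525*I/2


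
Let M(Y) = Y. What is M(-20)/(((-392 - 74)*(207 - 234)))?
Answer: -10/6291 ≈ -0.0015896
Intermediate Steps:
M(-20)/(((-392 - 74)*(207 - 234))) = -20*1/((-392 - 74)*(207 - 234)) = -20/((-466*(-27))) = -20/12582 = -20*1/12582 = -10/6291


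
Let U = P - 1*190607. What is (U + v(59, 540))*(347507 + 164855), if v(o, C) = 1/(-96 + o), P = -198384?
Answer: -7374256161816/37 ≈ -1.9930e+11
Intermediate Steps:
U = -388991 (U = -198384 - 1*190607 = -198384 - 190607 = -388991)
(U + v(59, 540))*(347507 + 164855) = (-388991 + 1/(-96 + 59))*(347507 + 164855) = (-388991 + 1/(-37))*512362 = (-388991 - 1/37)*512362 = -14392668/37*512362 = -7374256161816/37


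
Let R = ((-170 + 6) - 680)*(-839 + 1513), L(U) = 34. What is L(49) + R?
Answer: -568822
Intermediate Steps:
R = -568856 (R = (-164 - 680)*674 = -844*674 = -568856)
L(49) + R = 34 - 568856 = -568822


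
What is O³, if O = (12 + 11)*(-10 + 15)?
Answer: 1520875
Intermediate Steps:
O = 115 (O = 23*5 = 115)
O³ = 115³ = 1520875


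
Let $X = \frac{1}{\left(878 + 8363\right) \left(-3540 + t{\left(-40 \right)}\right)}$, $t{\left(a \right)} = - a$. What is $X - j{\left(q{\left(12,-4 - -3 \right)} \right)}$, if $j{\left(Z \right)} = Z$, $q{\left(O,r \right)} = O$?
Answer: $- \frac{388122001}{32343500} \approx -12.0$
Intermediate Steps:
$X = - \frac{1}{32343500}$ ($X = \frac{1}{\left(878 + 8363\right) \left(-3540 - -40\right)} = \frac{1}{9241 \left(-3540 + 40\right)} = \frac{1}{9241 \left(-3500\right)} = \frac{1}{-32343500} = - \frac{1}{32343500} \approx -3.0918 \cdot 10^{-8}$)
$X - j{\left(q{\left(12,-4 - -3 \right)} \right)} = - \frac{1}{32343500} - 12 = - \frac{388122001}{32343500}$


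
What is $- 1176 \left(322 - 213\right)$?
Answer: $-128184$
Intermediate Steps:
$- 1176 \left(322 - 213\right) = \left(-1176\right) 109 = -128184$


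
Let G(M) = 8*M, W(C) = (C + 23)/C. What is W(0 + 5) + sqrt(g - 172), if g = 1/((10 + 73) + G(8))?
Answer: 28/5 + I*sqrt(75849)/21 ≈ 5.6 + 13.115*I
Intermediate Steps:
W(C) = (23 + C)/C
g = 1/147 (g = 1/((10 + 73) + 8*8) = 1/(83 + 64) = 1/147 ≈ 0.0068027)
W(0 + 5) + sqrt(g - 172) = (23 + (0 + 5))/(0 + 5) + sqrt(1/147 - 172) = (23 + 5)/5 + sqrt(-25283/147) = (1/5)*28 + I*sqrt(75849)/21 = 28/5 + I*sqrt(75849)/21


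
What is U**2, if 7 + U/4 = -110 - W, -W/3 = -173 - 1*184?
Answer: 22581504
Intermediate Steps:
W = 1071 (W = -3*(-173 - 1*184) = -3*(-173 - 184) = -3*(-357) = 1071)
U = -4752 (U = -28 + 4*(-110 - 1*1071) = -28 + 4*(-110 - 1071) = -28 + 4*(-1181) = -28 - 4724 = -4752)
U**2 = (-4752)**2 = 22581504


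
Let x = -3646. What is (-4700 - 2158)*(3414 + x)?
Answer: 1591056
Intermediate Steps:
(-4700 - 2158)*(3414 + x) = (-4700 - 2158)*(3414 - 3646) = -6858*(-232) = 1591056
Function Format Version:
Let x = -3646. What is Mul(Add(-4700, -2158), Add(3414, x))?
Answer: 1591056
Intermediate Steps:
Mul(Add(-4700, -2158), Add(3414, x)) = Mul(Add(-4700, -2158), Add(3414, -3646)) = Mul(-6858, -232) = 1591056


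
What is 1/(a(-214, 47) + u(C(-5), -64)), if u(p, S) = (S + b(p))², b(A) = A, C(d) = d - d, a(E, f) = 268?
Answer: 1/4364 ≈ 0.00022915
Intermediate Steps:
C(d) = 0
u(p, S) = (S + p)²
1/(a(-214, 47) + u(C(-5), -64)) = 1/(268 + (-64 + 0)²) = 1/(268 + (-64)²) = 1/(268 + 4096) = 1/4364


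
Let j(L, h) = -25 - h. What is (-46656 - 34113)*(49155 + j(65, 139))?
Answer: -3956954079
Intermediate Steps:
(-46656 - 34113)*(49155 + j(65, 139)) = (-46656 - 34113)*(49155 + (-25 - 1*139)) = -80769*(49155 + (-25 - 139)) = -80769*(49155 - 164) = -80769*48991 = -3956954079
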